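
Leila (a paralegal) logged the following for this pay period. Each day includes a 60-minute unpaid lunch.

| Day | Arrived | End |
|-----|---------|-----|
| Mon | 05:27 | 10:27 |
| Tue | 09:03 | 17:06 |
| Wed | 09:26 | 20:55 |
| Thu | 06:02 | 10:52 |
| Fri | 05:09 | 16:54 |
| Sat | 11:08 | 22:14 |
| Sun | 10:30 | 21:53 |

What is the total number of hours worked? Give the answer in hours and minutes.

Mon: 05:27–10:27 = 5 h 0 min; less 60 min break → 4 h 0 min
Tue: 09:03–17:06 = 8 h 3 min; less 60 min break → 7 h 3 min
Wed: 09:26–20:55 = 11 h 29 min; less 60 min break → 10 h 29 min
Thu: 06:02–10:52 = 4 h 50 min; less 60 min break → 3 h 50 min
Fri: 05:09–16:54 = 11 h 45 min; less 60 min break → 10 h 45 min
Sat: 11:08–22:14 = 11 h 6 min; less 60 min break → 10 h 6 min
Sun: 10:30–21:53 = 11 h 23 min; less 60 min break → 10 h 23 min
Total: 4 h 0 min + 7 h 3 min + 10 h 29 min + 3 h 50 min + 10 h 45 min + 10 h 6 min + 10 h 23 min = 56 h 36 min.

56 h 36 min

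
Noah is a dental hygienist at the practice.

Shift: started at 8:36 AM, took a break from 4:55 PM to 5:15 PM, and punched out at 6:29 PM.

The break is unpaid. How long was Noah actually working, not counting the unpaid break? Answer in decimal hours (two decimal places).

Shift: 8:36 AM–6:29 PM = 9 h 53 min; less 20 min break → 9 h 33 min

9.55 hours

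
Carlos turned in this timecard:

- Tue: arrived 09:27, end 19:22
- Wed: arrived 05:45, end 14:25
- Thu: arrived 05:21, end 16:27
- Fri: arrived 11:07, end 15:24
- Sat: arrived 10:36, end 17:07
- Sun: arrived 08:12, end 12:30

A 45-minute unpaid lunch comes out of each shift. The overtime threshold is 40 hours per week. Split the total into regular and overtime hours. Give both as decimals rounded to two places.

Tue: 09:27–19:22 = 9 h 55 min; less 45 min break → 9 h 10 min
Wed: 05:45–14:25 = 8 h 40 min; less 45 min break → 7 h 55 min
Thu: 05:21–16:27 = 11 h 6 min; less 45 min break → 10 h 21 min
Fri: 11:07–15:24 = 4 h 17 min; less 45 min break → 3 h 32 min
Sat: 10:36–17:07 = 6 h 31 min; less 45 min break → 5 h 46 min
Sun: 08:12–12:30 = 4 h 18 min; less 45 min break → 3 h 33 min
Total worked: 40 h 17 min = 40.28 h.
Threshold 40 h → overtime 0 h 17 min, regular 40 h 0 min.

Regular 40.00 hours, overtime 0.28 hours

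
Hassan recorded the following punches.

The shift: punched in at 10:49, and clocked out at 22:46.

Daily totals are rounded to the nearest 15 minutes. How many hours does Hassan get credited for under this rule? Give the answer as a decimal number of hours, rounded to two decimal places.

12.00 hours

The shift: 10:49–22:46 = 11 h 57 min → rounds to 12 h 0 min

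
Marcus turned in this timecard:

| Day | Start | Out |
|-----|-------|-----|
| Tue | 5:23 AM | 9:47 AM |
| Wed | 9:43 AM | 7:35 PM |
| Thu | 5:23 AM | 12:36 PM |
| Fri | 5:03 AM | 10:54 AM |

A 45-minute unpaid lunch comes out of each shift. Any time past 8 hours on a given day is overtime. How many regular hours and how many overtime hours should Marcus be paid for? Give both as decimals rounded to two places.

Regular 23.22 hours, overtime 1.12 hours

Tue: 5:23 AM–9:47 AM = 4 h 24 min; less 45 min break → 3 h 39 min
Wed: 9:43 AM–7:35 PM = 9 h 52 min; less 45 min break → 9 h 7 min
Thu: 5:23 AM–12:36 PM = 7 h 13 min; less 45 min break → 6 h 28 min
Fri: 5:03 AM–10:54 AM = 5 h 51 min; less 45 min break → 5 h 6 min
Tue reg 3 h 39 min / OT 0 h 0 min; Wed reg 8 h 0 min / OT 1 h 7 min; Thu reg 6 h 28 min / OT 0 h 0 min; Fri reg 5 h 6 min / OT 0 h 0 min.
Totals: regular 23 h 13 min, overtime 1 h 7 min.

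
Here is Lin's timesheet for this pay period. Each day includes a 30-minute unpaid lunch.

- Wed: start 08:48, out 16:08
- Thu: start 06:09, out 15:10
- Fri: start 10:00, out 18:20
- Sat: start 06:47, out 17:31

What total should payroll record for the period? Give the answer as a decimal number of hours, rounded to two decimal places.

33.42 hours

Wed: 08:48–16:08 = 7 h 20 min; less 30 min break → 6 h 50 min
Thu: 06:09–15:10 = 9 h 1 min; less 30 min break → 8 h 31 min
Fri: 10:00–18:20 = 8 h 20 min; less 30 min break → 7 h 50 min
Sat: 06:47–17:31 = 10 h 44 min; less 30 min break → 10 h 14 min
Total: 6 h 50 min + 8 h 31 min + 7 h 50 min + 10 h 14 min = 33 h 25 min.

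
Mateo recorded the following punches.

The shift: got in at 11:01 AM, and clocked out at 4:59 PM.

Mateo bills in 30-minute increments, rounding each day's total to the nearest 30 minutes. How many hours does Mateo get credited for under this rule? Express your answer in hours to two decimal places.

The shift: 11:01 AM–4:59 PM = 5 h 58 min → rounds to 6 h 0 min

6.00 hours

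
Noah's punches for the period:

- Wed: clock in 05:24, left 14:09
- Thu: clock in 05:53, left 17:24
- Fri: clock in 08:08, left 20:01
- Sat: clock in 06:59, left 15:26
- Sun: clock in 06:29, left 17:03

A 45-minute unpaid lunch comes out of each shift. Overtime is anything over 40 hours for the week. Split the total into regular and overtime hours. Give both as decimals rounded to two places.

Wed: 05:24–14:09 = 8 h 45 min; less 45 min break → 8 h 0 min
Thu: 05:53–17:24 = 11 h 31 min; less 45 min break → 10 h 46 min
Fri: 08:08–20:01 = 11 h 53 min; less 45 min break → 11 h 8 min
Sat: 06:59–15:26 = 8 h 27 min; less 45 min break → 7 h 42 min
Sun: 06:29–17:03 = 10 h 34 min; less 45 min break → 9 h 49 min
Total worked: 47 h 25 min = 47.42 h.
Threshold 40 h → overtime 7 h 25 min, regular 40 h 0 min.

Regular 40.00 hours, overtime 7.42 hours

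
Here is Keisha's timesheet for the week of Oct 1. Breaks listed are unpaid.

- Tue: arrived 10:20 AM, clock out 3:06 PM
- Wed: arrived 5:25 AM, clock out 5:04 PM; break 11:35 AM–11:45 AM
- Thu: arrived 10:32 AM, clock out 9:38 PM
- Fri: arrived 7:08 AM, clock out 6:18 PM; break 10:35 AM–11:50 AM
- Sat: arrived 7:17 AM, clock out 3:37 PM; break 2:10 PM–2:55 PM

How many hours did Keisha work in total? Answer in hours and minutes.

Tue: 10:20 AM–3:06 PM = 4 h 46 min
Wed: 5:25 AM–5:04 PM = 11 h 39 min; less 10 min break → 11 h 29 min
Thu: 10:32 AM–9:38 PM = 11 h 6 min
Fri: 7:08 AM–6:18 PM = 11 h 10 min; less 75 min break → 9 h 55 min
Sat: 7:17 AM–3:37 PM = 8 h 20 min; less 45 min break → 7 h 35 min
Total: 4 h 46 min + 11 h 29 min + 11 h 6 min + 9 h 55 min + 7 h 35 min = 44 h 51 min.

44 h 51 min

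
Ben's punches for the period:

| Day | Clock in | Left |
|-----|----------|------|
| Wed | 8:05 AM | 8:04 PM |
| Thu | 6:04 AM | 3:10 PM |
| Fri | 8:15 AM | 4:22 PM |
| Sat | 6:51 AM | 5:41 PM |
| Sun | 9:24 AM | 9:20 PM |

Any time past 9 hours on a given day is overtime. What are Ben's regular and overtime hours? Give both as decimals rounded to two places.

Wed: 8:05 AM–8:04 PM = 11 h 59 min
Thu: 6:04 AM–3:10 PM = 9 h 6 min
Fri: 8:15 AM–4:22 PM = 8 h 7 min
Sat: 6:51 AM–5:41 PM = 10 h 50 min
Sun: 9:24 AM–9:20 PM = 11 h 56 min
Wed reg 9 h 0 min / OT 2 h 59 min; Thu reg 9 h 0 min / OT 0 h 6 min; Fri reg 8 h 7 min / OT 0 h 0 min; Sat reg 9 h 0 min / OT 1 h 50 min; Sun reg 9 h 0 min / OT 2 h 56 min.
Totals: regular 44 h 7 min, overtime 7 h 51 min.

Regular 44.12 hours, overtime 7.85 hours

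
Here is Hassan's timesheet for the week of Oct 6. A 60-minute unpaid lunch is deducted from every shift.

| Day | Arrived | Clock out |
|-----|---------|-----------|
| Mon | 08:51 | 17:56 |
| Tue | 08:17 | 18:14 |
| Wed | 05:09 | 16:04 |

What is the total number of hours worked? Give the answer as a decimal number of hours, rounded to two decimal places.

Mon: 08:51–17:56 = 9 h 5 min; less 60 min break → 8 h 5 min
Tue: 08:17–18:14 = 9 h 57 min; less 60 min break → 8 h 57 min
Wed: 05:09–16:04 = 10 h 55 min; less 60 min break → 9 h 55 min
Total: 8 h 5 min + 8 h 57 min + 9 h 55 min = 26 h 57 min.

26.95 hours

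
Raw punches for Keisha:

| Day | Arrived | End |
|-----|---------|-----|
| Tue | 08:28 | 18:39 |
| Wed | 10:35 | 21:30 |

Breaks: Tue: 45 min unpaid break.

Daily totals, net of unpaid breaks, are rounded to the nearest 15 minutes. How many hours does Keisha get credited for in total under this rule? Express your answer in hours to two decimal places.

20.50 hours

Tue: 08:28–18:39 = 10 h 11 min − 45 min = 9 h 26 min → rounds to 9 h 30 min
Wed: 10:35–21:30 = 10 h 55 min → rounds to 11 h 0 min
Total credited: 20 h 30 min.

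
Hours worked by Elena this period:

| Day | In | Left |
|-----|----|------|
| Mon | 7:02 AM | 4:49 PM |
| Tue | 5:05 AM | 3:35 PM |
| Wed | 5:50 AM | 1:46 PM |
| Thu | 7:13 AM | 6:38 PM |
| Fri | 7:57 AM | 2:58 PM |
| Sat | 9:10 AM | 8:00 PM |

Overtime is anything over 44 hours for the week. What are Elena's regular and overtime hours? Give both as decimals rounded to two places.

Regular 44.00 hours, overtime 13.48 hours

Mon: 7:02 AM–4:49 PM = 9 h 47 min
Tue: 5:05 AM–3:35 PM = 10 h 30 min
Wed: 5:50 AM–1:46 PM = 7 h 56 min
Thu: 7:13 AM–6:38 PM = 11 h 25 min
Fri: 7:57 AM–2:58 PM = 7 h 1 min
Sat: 9:10 AM–8:00 PM = 10 h 50 min
Total worked: 57 h 29 min = 57.48 h.
Threshold 44 h → overtime 13 h 29 min, regular 44 h 0 min.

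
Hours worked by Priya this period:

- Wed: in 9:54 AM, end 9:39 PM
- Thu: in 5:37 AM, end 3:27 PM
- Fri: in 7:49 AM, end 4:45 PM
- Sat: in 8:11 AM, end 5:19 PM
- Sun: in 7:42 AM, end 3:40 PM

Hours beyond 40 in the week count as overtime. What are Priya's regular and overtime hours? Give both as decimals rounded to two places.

Wed: 9:54 AM–9:39 PM = 11 h 45 min
Thu: 5:37 AM–3:27 PM = 9 h 50 min
Fri: 7:49 AM–4:45 PM = 8 h 56 min
Sat: 8:11 AM–5:19 PM = 9 h 8 min
Sun: 7:42 AM–3:40 PM = 7 h 58 min
Total worked: 47 h 37 min = 47.62 h.
Threshold 40 h → overtime 7 h 37 min, regular 40 h 0 min.

Regular 40.00 hours, overtime 7.62 hours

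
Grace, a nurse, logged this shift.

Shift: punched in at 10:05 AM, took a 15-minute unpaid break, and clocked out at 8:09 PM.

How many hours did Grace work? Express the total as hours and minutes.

Shift: 10:05 AM–8:09 PM = 10 h 4 min; less 15 min break → 9 h 49 min

9 h 49 min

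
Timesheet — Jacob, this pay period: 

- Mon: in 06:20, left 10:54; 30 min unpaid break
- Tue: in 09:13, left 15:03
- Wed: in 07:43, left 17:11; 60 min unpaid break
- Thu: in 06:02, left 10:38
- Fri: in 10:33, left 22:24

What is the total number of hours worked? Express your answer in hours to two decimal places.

Mon: 06:20–10:54 = 4 h 34 min; less 30 min break → 4 h 4 min
Tue: 09:13–15:03 = 5 h 50 min
Wed: 07:43–17:11 = 9 h 28 min; less 60 min break → 8 h 28 min
Thu: 06:02–10:38 = 4 h 36 min
Fri: 10:33–22:24 = 11 h 51 min
Total: 4 h 4 min + 5 h 50 min + 8 h 28 min + 4 h 36 min + 11 h 51 min = 34 h 49 min.

34.82 hours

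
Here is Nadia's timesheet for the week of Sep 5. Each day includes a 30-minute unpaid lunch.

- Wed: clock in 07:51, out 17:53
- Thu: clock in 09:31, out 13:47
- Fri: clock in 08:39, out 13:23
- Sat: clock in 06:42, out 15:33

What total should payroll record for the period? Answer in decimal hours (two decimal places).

25.88 hours

Wed: 07:51–17:53 = 10 h 2 min; less 30 min break → 9 h 32 min
Thu: 09:31–13:47 = 4 h 16 min; less 30 min break → 3 h 46 min
Fri: 08:39–13:23 = 4 h 44 min; less 30 min break → 4 h 14 min
Sat: 06:42–15:33 = 8 h 51 min; less 30 min break → 8 h 21 min
Total: 9 h 32 min + 3 h 46 min + 4 h 14 min + 8 h 21 min = 25 h 53 min.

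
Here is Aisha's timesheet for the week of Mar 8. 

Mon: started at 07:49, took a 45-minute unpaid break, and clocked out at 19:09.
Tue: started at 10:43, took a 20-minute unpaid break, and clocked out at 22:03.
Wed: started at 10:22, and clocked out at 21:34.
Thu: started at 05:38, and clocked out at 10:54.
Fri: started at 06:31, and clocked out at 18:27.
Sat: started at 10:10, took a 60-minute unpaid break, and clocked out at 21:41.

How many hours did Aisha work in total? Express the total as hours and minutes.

60 h 30 min

Mon: 07:49–19:09 = 11 h 20 min; less 45 min break → 10 h 35 min
Tue: 10:43–22:03 = 11 h 20 min; less 20 min break → 11 h 0 min
Wed: 10:22–21:34 = 11 h 12 min
Thu: 05:38–10:54 = 5 h 16 min
Fri: 06:31–18:27 = 11 h 56 min
Sat: 10:10–21:41 = 11 h 31 min; less 60 min break → 10 h 31 min
Total: 10 h 35 min + 11 h 0 min + 11 h 12 min + 5 h 16 min + 11 h 56 min + 10 h 31 min = 60 h 30 min.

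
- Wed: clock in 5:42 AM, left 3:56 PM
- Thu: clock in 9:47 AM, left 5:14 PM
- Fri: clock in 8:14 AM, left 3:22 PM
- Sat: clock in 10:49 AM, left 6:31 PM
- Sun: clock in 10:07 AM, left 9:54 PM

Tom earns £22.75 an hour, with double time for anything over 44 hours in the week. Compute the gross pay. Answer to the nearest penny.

Wed: 5:42 AM–3:56 PM = 10 h 14 min
Thu: 9:47 AM–5:14 PM = 7 h 27 min
Fri: 8:14 AM–3:22 PM = 7 h 8 min
Sat: 10:49 AM–6:31 PM = 7 h 42 min
Sun: 10:07 AM–9:54 PM = 11 h 47 min
Total worked: 44 h 18 min = 2658 min.
Regular 44 h 0 min = 2640 min at £22.75/h; overtime 0 h 18 min = 18 min at £45.50/h.
Pay = (2640 × £22.75 + 18 × £45.50) ÷ 60 = £1014.65.

£1014.65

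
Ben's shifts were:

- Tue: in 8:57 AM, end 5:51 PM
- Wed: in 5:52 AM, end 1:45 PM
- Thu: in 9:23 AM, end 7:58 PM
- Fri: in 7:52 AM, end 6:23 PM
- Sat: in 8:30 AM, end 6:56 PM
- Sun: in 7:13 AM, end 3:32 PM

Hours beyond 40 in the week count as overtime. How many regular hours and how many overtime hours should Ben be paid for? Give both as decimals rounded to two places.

Tue: 8:57 AM–5:51 PM = 8 h 54 min
Wed: 5:52 AM–1:45 PM = 7 h 53 min
Thu: 9:23 AM–7:58 PM = 10 h 35 min
Fri: 7:52 AM–6:23 PM = 10 h 31 min
Sat: 8:30 AM–6:56 PM = 10 h 26 min
Sun: 7:13 AM–3:32 PM = 8 h 19 min
Total worked: 56 h 38 min = 56.63 h.
Threshold 40 h → overtime 16 h 38 min, regular 40 h 0 min.

Regular 40.00 hours, overtime 16.63 hours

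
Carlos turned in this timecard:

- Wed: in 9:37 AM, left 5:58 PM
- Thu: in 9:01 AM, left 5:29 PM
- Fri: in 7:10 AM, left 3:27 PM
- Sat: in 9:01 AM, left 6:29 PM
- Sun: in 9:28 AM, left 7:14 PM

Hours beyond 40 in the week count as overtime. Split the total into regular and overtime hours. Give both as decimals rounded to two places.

Regular 40.00 hours, overtime 4.33 hours

Wed: 9:37 AM–5:58 PM = 8 h 21 min
Thu: 9:01 AM–5:29 PM = 8 h 28 min
Fri: 7:10 AM–3:27 PM = 8 h 17 min
Sat: 9:01 AM–6:29 PM = 9 h 28 min
Sun: 9:28 AM–7:14 PM = 9 h 46 min
Total worked: 44 h 20 min = 44.33 h.
Threshold 40 h → overtime 4 h 20 min, regular 40 h 0 min.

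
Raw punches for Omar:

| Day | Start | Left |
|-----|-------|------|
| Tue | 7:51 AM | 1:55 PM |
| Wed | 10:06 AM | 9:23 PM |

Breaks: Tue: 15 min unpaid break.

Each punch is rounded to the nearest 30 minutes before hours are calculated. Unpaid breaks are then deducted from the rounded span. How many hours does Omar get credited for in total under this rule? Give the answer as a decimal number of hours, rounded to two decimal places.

Tue: in 7:51 AM→8:00 AM, out 1:55 PM→2:00 PM; 6 h 0 min − 15 min = 5 h 45 min
Wed: in 10:06 AM→10:00 AM, out 9:23 PM→9:30 PM; 11 h 30 min
Total credited: 17 h 15 min.

17.25 hours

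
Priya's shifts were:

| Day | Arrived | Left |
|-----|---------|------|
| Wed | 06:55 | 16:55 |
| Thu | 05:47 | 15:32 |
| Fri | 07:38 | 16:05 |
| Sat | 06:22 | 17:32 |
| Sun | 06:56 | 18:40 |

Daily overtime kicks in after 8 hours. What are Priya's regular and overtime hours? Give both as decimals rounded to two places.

Wed: 06:55–16:55 = 10 h 0 min
Thu: 05:47–15:32 = 9 h 45 min
Fri: 07:38–16:05 = 8 h 27 min
Sat: 06:22–17:32 = 11 h 10 min
Sun: 06:56–18:40 = 11 h 44 min
Wed reg 8 h 0 min / OT 2 h 0 min; Thu reg 8 h 0 min / OT 1 h 45 min; Fri reg 8 h 0 min / OT 0 h 27 min; Sat reg 8 h 0 min / OT 3 h 10 min; Sun reg 8 h 0 min / OT 3 h 44 min.
Totals: regular 40 h 0 min, overtime 11 h 6 min.

Regular 40.00 hours, overtime 11.10 hours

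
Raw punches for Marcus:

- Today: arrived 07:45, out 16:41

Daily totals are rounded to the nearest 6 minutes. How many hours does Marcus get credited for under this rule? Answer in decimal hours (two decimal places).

Today: 07:45–16:41 = 8 h 56 min → rounds to 8 h 54 min

8.90 hours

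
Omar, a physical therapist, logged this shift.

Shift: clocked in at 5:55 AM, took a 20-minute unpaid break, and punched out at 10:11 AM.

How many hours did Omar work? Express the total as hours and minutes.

Shift: 5:55 AM–10:11 AM = 4 h 16 min; less 20 min break → 3 h 56 min

3 h 56 min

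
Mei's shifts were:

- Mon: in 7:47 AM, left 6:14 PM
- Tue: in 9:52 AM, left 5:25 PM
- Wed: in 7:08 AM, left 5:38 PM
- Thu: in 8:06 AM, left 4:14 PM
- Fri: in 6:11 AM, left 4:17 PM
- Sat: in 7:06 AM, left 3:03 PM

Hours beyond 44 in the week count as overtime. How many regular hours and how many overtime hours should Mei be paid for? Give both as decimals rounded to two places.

Mon: 7:47 AM–6:14 PM = 10 h 27 min
Tue: 9:52 AM–5:25 PM = 7 h 33 min
Wed: 7:08 AM–5:38 PM = 10 h 30 min
Thu: 8:06 AM–4:14 PM = 8 h 8 min
Fri: 6:11 AM–4:17 PM = 10 h 6 min
Sat: 7:06 AM–3:03 PM = 7 h 57 min
Total worked: 54 h 41 min = 54.68 h.
Threshold 44 h → overtime 10 h 41 min, regular 44 h 0 min.

Regular 44.00 hours, overtime 10.68 hours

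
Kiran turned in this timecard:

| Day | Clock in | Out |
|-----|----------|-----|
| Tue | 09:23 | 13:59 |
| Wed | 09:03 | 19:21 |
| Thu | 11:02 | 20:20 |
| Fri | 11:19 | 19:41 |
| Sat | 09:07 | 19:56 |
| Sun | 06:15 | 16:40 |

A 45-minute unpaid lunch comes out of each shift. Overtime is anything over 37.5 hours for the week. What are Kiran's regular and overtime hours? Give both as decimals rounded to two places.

Regular 37.50 hours, overtime 11.80 hours

Tue: 09:23–13:59 = 4 h 36 min; less 45 min break → 3 h 51 min
Wed: 09:03–19:21 = 10 h 18 min; less 45 min break → 9 h 33 min
Thu: 11:02–20:20 = 9 h 18 min; less 45 min break → 8 h 33 min
Fri: 11:19–19:41 = 8 h 22 min; less 45 min break → 7 h 37 min
Sat: 09:07–19:56 = 10 h 49 min; less 45 min break → 10 h 4 min
Sun: 06:15–16:40 = 10 h 25 min; less 45 min break → 9 h 40 min
Total worked: 49 h 18 min = 49.30 h.
Threshold 37.5 h → overtime 11 h 48 min, regular 37 h 30 min.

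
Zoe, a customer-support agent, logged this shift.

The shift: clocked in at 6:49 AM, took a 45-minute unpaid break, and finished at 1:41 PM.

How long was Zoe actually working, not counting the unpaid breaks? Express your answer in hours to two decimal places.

The shift: 6:49 AM–1:41 PM = 6 h 52 min; less 45 min break → 6 h 7 min

6.12 hours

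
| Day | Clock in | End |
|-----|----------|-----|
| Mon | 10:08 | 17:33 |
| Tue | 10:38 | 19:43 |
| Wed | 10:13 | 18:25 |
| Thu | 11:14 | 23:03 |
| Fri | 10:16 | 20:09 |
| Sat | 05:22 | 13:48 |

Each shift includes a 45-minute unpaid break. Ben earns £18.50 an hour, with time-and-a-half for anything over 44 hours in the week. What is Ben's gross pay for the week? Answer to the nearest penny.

£989.75

Mon: 10:08–17:33 = 7 h 25 min; less 45 min break → 6 h 40 min
Tue: 10:38–19:43 = 9 h 5 min; less 45 min break → 8 h 20 min
Wed: 10:13–18:25 = 8 h 12 min; less 45 min break → 7 h 27 min
Thu: 11:14–23:03 = 11 h 49 min; less 45 min break → 11 h 4 min
Fri: 10:16–20:09 = 9 h 53 min; less 45 min break → 9 h 8 min
Sat: 05:22–13:48 = 8 h 26 min; less 45 min break → 7 h 41 min
Total worked: 50 h 20 min = 3020 min.
Regular 44 h 0 min = 2640 min at £18.50/h; overtime 6 h 20 min = 380 min at £27.75/h.
Pay = (2640 × £18.50 + 380 × £27.75) ÷ 60 = £989.75.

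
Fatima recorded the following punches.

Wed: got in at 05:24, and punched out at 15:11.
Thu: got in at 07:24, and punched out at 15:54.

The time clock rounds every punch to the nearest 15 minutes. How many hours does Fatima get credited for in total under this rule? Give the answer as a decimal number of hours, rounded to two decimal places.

18.25 hours

Wed: in 05:24→05:30, out 15:11→15:15; 9 h 45 min
Thu: in 07:24→07:30, out 15:54→16:00; 8 h 30 min
Total credited: 18 h 15 min.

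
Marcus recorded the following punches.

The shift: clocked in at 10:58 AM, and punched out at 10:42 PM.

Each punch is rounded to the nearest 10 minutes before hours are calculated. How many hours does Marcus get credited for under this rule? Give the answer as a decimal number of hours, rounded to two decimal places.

The shift: in 10:58 AM→11:00 AM, out 10:42 PM→10:40 PM; 11 h 40 min

11.67 hours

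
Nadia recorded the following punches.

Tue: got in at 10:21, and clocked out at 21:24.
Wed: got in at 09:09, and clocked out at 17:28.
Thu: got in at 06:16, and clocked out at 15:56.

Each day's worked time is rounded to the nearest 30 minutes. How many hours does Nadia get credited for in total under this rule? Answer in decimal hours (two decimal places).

29.00 hours

Tue: 10:21–21:24 = 11 h 3 min → rounds to 11 h 0 min
Wed: 09:09–17:28 = 8 h 19 min → rounds to 8 h 30 min
Thu: 06:16–15:56 = 9 h 40 min → rounds to 9 h 30 min
Total credited: 29 h 0 min.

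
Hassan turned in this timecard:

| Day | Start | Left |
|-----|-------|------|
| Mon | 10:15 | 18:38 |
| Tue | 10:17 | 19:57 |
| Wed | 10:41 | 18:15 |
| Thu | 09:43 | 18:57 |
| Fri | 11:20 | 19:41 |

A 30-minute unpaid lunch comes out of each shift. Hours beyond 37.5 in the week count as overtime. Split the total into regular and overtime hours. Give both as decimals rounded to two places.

Regular 37.50 hours, overtime 3.20 hours

Mon: 10:15–18:38 = 8 h 23 min; less 30 min break → 7 h 53 min
Tue: 10:17–19:57 = 9 h 40 min; less 30 min break → 9 h 10 min
Wed: 10:41–18:15 = 7 h 34 min; less 30 min break → 7 h 4 min
Thu: 09:43–18:57 = 9 h 14 min; less 30 min break → 8 h 44 min
Fri: 11:20–19:41 = 8 h 21 min; less 30 min break → 7 h 51 min
Total worked: 40 h 42 min = 40.70 h.
Threshold 37.5 h → overtime 3 h 12 min, regular 37 h 30 min.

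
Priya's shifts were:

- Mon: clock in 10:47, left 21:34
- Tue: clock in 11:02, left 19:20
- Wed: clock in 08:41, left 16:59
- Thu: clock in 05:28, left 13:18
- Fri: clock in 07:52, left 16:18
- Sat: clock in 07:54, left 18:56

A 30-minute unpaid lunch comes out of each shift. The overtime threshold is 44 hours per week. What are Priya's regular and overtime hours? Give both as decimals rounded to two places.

Regular 44.00 hours, overtime 7.68 hours

Mon: 10:47–21:34 = 10 h 47 min; less 30 min break → 10 h 17 min
Tue: 11:02–19:20 = 8 h 18 min; less 30 min break → 7 h 48 min
Wed: 08:41–16:59 = 8 h 18 min; less 30 min break → 7 h 48 min
Thu: 05:28–13:18 = 7 h 50 min; less 30 min break → 7 h 20 min
Fri: 07:52–16:18 = 8 h 26 min; less 30 min break → 7 h 56 min
Sat: 07:54–18:56 = 11 h 2 min; less 30 min break → 10 h 32 min
Total worked: 51 h 41 min = 51.68 h.
Threshold 44 h → overtime 7 h 41 min, regular 44 h 0 min.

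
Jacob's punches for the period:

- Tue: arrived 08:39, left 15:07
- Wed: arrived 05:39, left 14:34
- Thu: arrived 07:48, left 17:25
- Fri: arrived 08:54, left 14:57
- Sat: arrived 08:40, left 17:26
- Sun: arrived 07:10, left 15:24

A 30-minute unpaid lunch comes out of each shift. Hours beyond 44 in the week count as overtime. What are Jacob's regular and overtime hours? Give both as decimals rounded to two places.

Regular 44.00 hours, overtime 1.05 hours

Tue: 08:39–15:07 = 6 h 28 min; less 30 min break → 5 h 58 min
Wed: 05:39–14:34 = 8 h 55 min; less 30 min break → 8 h 25 min
Thu: 07:48–17:25 = 9 h 37 min; less 30 min break → 9 h 7 min
Fri: 08:54–14:57 = 6 h 3 min; less 30 min break → 5 h 33 min
Sat: 08:40–17:26 = 8 h 46 min; less 30 min break → 8 h 16 min
Sun: 07:10–15:24 = 8 h 14 min; less 30 min break → 7 h 44 min
Total worked: 45 h 3 min = 45.05 h.
Threshold 44 h → overtime 1 h 3 min, regular 44 h 0 min.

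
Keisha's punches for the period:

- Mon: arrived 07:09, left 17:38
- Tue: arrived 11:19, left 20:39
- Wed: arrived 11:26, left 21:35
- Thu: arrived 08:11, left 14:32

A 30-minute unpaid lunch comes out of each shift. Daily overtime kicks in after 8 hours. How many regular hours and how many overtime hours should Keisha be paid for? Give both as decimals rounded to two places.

Mon: 07:09–17:38 = 10 h 29 min; less 30 min break → 9 h 59 min
Tue: 11:19–20:39 = 9 h 20 min; less 30 min break → 8 h 50 min
Wed: 11:26–21:35 = 10 h 9 min; less 30 min break → 9 h 39 min
Thu: 08:11–14:32 = 6 h 21 min; less 30 min break → 5 h 51 min
Mon reg 8 h 0 min / OT 1 h 59 min; Tue reg 8 h 0 min / OT 0 h 50 min; Wed reg 8 h 0 min / OT 1 h 39 min; Thu reg 5 h 51 min / OT 0 h 0 min.
Totals: regular 29 h 51 min, overtime 4 h 28 min.

Regular 29.85 hours, overtime 4.47 hours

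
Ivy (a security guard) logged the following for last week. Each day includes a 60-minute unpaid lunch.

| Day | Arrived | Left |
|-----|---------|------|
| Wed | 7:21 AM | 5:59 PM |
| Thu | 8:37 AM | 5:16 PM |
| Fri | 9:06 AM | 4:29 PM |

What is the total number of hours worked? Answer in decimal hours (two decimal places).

23.67 hours

Wed: 7:21 AM–5:59 PM = 10 h 38 min; less 60 min break → 9 h 38 min
Thu: 8:37 AM–5:16 PM = 8 h 39 min; less 60 min break → 7 h 39 min
Fri: 9:06 AM–4:29 PM = 7 h 23 min; less 60 min break → 6 h 23 min
Total: 9 h 38 min + 7 h 39 min + 6 h 23 min = 23 h 40 min.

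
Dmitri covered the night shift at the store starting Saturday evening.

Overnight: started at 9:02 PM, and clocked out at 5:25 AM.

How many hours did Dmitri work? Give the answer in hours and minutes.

Overnight: 9:02 PM → midnight = 2 h 58 min; midnight → 5:25 AM = 5 h 25 min; span 8 h 23 min

8 h 23 min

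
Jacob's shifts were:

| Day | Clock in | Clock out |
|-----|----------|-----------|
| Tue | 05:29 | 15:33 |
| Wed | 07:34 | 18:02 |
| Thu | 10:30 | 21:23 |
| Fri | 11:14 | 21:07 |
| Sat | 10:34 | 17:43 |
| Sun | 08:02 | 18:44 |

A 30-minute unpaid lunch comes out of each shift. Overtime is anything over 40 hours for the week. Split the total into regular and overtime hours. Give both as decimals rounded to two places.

Tue: 05:29–15:33 = 10 h 4 min; less 30 min break → 9 h 34 min
Wed: 07:34–18:02 = 10 h 28 min; less 30 min break → 9 h 58 min
Thu: 10:30–21:23 = 10 h 53 min; less 30 min break → 10 h 23 min
Fri: 11:14–21:07 = 9 h 53 min; less 30 min break → 9 h 23 min
Sat: 10:34–17:43 = 7 h 9 min; less 30 min break → 6 h 39 min
Sun: 08:02–18:44 = 10 h 42 min; less 30 min break → 10 h 12 min
Total worked: 56 h 9 min = 56.15 h.
Threshold 40 h → overtime 16 h 9 min, regular 40 h 0 min.

Regular 40.00 hours, overtime 16.15 hours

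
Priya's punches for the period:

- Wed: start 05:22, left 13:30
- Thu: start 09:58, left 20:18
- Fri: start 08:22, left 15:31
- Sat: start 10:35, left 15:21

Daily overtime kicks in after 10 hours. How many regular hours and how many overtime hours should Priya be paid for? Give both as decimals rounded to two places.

Regular 30.05 hours, overtime 0.33 hours

Wed: 05:22–13:30 = 8 h 8 min
Thu: 09:58–20:18 = 10 h 20 min
Fri: 08:22–15:31 = 7 h 9 min
Sat: 10:35–15:21 = 4 h 46 min
Wed reg 8 h 8 min / OT 0 h 0 min; Thu reg 10 h 0 min / OT 0 h 20 min; Fri reg 7 h 9 min / OT 0 h 0 min; Sat reg 4 h 46 min / OT 0 h 0 min.
Totals: regular 30 h 3 min, overtime 0 h 20 min.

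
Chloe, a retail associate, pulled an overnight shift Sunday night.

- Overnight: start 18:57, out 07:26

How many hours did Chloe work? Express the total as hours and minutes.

12 h 29 min

Overnight: 18:57 → midnight = 5 h 3 min; midnight → 07:26 = 7 h 26 min; span 12 h 29 min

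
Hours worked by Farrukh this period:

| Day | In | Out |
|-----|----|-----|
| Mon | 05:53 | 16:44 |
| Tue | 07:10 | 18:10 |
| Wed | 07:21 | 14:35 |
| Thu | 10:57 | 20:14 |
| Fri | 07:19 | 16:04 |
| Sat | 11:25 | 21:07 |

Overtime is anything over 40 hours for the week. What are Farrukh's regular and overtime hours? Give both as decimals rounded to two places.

Regular 40.00 hours, overtime 16.82 hours

Mon: 05:53–16:44 = 10 h 51 min
Tue: 07:10–18:10 = 11 h 0 min
Wed: 07:21–14:35 = 7 h 14 min
Thu: 10:57–20:14 = 9 h 17 min
Fri: 07:19–16:04 = 8 h 45 min
Sat: 11:25–21:07 = 9 h 42 min
Total worked: 56 h 49 min = 56.82 h.
Threshold 40 h → overtime 16 h 49 min, regular 40 h 0 min.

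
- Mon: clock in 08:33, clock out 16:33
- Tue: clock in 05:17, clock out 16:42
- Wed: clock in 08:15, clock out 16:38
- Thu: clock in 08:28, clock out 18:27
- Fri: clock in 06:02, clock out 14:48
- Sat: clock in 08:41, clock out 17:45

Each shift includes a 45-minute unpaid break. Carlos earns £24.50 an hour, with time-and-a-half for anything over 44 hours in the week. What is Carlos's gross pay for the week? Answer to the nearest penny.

£1339.54

Mon: 08:33–16:33 = 8 h 0 min; less 45 min break → 7 h 15 min
Tue: 05:17–16:42 = 11 h 25 min; less 45 min break → 10 h 40 min
Wed: 08:15–16:38 = 8 h 23 min; less 45 min break → 7 h 38 min
Thu: 08:28–18:27 = 9 h 59 min; less 45 min break → 9 h 14 min
Fri: 06:02–14:48 = 8 h 46 min; less 45 min break → 8 h 1 min
Sat: 08:41–17:45 = 9 h 4 min; less 45 min break → 8 h 19 min
Total worked: 51 h 7 min = 3067 min.
Regular 44 h 0 min = 2640 min at £24.50/h; overtime 7 h 7 min = 427 min at £36.75/h.
Pay = (2640 × £24.50 + 427 × £36.75) ÷ 60 = £1339.54.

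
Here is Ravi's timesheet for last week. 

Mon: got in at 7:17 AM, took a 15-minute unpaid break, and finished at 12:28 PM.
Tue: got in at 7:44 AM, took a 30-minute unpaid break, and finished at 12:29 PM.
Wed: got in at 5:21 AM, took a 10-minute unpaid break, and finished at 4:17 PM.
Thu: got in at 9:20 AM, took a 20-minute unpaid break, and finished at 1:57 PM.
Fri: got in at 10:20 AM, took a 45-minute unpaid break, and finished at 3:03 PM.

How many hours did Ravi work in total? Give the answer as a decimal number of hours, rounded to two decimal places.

28.20 hours

Mon: 7:17 AM–12:28 PM = 5 h 11 min; less 15 min break → 4 h 56 min
Tue: 7:44 AM–12:29 PM = 4 h 45 min; less 30 min break → 4 h 15 min
Wed: 5:21 AM–4:17 PM = 10 h 56 min; less 10 min break → 10 h 46 min
Thu: 9:20 AM–1:57 PM = 4 h 37 min; less 20 min break → 4 h 17 min
Fri: 10:20 AM–3:03 PM = 4 h 43 min; less 45 min break → 3 h 58 min
Total: 4 h 56 min + 4 h 15 min + 10 h 46 min + 4 h 17 min + 3 h 58 min = 28 h 12 min.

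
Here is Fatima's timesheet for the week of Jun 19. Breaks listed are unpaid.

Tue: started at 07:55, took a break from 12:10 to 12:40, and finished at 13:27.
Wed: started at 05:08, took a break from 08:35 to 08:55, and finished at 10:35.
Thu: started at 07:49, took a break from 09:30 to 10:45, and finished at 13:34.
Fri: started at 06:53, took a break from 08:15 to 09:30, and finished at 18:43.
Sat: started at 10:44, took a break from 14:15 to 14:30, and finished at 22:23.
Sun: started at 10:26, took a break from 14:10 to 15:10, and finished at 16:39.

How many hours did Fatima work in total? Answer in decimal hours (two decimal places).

41.85 hours

Tue: 07:55–13:27 = 5 h 32 min; less 30 min break → 5 h 2 min
Wed: 05:08–10:35 = 5 h 27 min; less 20 min break → 5 h 7 min
Thu: 07:49–13:34 = 5 h 45 min; less 75 min break → 4 h 30 min
Fri: 06:53–18:43 = 11 h 50 min; less 75 min break → 10 h 35 min
Sat: 10:44–22:23 = 11 h 39 min; less 15 min break → 11 h 24 min
Sun: 10:26–16:39 = 6 h 13 min; less 60 min break → 5 h 13 min
Total: 5 h 2 min + 5 h 7 min + 4 h 30 min + 10 h 35 min + 11 h 24 min + 5 h 13 min = 41 h 51 min.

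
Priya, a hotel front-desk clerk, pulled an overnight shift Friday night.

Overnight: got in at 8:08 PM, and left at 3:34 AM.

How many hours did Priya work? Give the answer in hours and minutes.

Overnight: 8:08 PM → midnight = 3 h 52 min; midnight → 3:34 AM = 3 h 34 min; span 7 h 26 min

7 h 26 min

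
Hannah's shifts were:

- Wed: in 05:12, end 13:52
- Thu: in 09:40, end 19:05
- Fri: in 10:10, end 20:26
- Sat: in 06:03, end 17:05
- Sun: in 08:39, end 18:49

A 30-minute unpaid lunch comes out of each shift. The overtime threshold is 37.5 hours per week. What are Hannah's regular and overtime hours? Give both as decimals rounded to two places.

Regular 37.50 hours, overtime 9.55 hours

Wed: 05:12–13:52 = 8 h 40 min; less 30 min break → 8 h 10 min
Thu: 09:40–19:05 = 9 h 25 min; less 30 min break → 8 h 55 min
Fri: 10:10–20:26 = 10 h 16 min; less 30 min break → 9 h 46 min
Sat: 06:03–17:05 = 11 h 2 min; less 30 min break → 10 h 32 min
Sun: 08:39–18:49 = 10 h 10 min; less 30 min break → 9 h 40 min
Total worked: 47 h 3 min = 47.05 h.
Threshold 37.5 h → overtime 9 h 33 min, regular 37 h 30 min.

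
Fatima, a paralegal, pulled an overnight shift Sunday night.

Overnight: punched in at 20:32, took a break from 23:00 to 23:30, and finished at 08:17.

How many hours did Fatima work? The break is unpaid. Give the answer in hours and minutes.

11 h 15 min

Overnight: 20:32 → midnight = 3 h 28 min; midnight → 08:17 = 8 h 17 min; span 11 h 45 min; less 30 min break → 11 h 15 min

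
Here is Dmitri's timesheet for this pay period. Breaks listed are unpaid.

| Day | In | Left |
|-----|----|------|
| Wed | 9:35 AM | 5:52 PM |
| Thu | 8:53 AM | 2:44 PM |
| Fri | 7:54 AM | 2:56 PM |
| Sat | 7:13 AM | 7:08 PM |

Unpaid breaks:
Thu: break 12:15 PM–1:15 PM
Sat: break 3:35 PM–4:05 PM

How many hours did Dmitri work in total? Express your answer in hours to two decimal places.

31.58 hours

Wed: 9:35 AM–5:52 PM = 8 h 17 min
Thu: 8:53 AM–2:44 PM = 5 h 51 min; less 60 min break → 4 h 51 min
Fri: 7:54 AM–2:56 PM = 7 h 2 min
Sat: 7:13 AM–7:08 PM = 11 h 55 min; less 30 min break → 11 h 25 min
Total: 8 h 17 min + 4 h 51 min + 7 h 2 min + 11 h 25 min = 31 h 35 min.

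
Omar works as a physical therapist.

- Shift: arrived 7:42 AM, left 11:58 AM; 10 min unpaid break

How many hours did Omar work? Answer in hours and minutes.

4 h 6 min

Shift: 7:42 AM–11:58 AM = 4 h 16 min; less 10 min break → 4 h 6 min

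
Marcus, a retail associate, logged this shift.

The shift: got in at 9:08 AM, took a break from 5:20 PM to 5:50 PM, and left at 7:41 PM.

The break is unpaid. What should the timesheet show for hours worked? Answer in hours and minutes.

10 h 3 min

The shift: 9:08 AM–7:41 PM = 10 h 33 min; less 30 min break → 10 h 3 min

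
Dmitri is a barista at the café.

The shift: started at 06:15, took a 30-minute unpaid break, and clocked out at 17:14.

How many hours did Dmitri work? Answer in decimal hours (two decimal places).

10.48 hours

The shift: 06:15–17:14 = 10 h 59 min; less 30 min break → 10 h 29 min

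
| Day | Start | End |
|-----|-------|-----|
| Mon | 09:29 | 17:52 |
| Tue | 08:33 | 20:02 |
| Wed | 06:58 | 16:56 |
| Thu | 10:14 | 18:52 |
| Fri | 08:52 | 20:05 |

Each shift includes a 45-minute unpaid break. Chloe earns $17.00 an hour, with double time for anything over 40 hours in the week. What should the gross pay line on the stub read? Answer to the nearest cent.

Mon: 09:29–17:52 = 8 h 23 min; less 45 min break → 7 h 38 min
Tue: 08:33–20:02 = 11 h 29 min; less 45 min break → 10 h 44 min
Wed: 06:58–16:56 = 9 h 58 min; less 45 min break → 9 h 13 min
Thu: 10:14–18:52 = 8 h 38 min; less 45 min break → 7 h 53 min
Fri: 08:52–20:05 = 11 h 13 min; less 45 min break → 10 h 28 min
Total worked: 45 h 56 min = 2756 min.
Regular 40 h 0 min = 2400 min at $17.00/h; overtime 5 h 56 min = 356 min at $34.00/h.
Pay = (2400 × $17.00 + 356 × $34.00) ÷ 60 = $881.73.

$881.73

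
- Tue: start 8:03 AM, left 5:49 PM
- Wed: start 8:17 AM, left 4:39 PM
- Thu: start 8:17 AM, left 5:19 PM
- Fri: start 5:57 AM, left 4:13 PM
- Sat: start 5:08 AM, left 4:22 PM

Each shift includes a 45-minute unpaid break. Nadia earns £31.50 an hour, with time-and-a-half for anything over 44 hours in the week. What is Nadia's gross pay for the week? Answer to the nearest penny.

£1429.31

Tue: 8:03 AM–5:49 PM = 9 h 46 min; less 45 min break → 9 h 1 min
Wed: 8:17 AM–4:39 PM = 8 h 22 min; less 45 min break → 7 h 37 min
Thu: 8:17 AM–5:19 PM = 9 h 2 min; less 45 min break → 8 h 17 min
Fri: 5:57 AM–4:13 PM = 10 h 16 min; less 45 min break → 9 h 31 min
Sat: 5:08 AM–4:22 PM = 11 h 14 min; less 45 min break → 10 h 29 min
Total worked: 44 h 55 min = 2695 min.
Regular 44 h 0 min = 2640 min at £31.50/h; overtime 0 h 55 min = 55 min at £47.25/h.
Pay = (2640 × £31.50 + 55 × £47.25) ÷ 60 = £1429.31.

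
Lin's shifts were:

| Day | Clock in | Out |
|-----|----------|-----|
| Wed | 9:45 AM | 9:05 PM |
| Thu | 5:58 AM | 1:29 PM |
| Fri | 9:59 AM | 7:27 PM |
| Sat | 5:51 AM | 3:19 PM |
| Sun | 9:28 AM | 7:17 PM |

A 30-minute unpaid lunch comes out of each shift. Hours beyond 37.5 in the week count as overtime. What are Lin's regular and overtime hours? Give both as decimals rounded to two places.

Regular 37.50 hours, overtime 7.60 hours

Wed: 9:45 AM–9:05 PM = 11 h 20 min; less 30 min break → 10 h 50 min
Thu: 5:58 AM–1:29 PM = 7 h 31 min; less 30 min break → 7 h 1 min
Fri: 9:59 AM–7:27 PM = 9 h 28 min; less 30 min break → 8 h 58 min
Sat: 5:51 AM–3:19 PM = 9 h 28 min; less 30 min break → 8 h 58 min
Sun: 9:28 AM–7:17 PM = 9 h 49 min; less 30 min break → 9 h 19 min
Total worked: 45 h 6 min = 45.10 h.
Threshold 37.5 h → overtime 7 h 36 min, regular 37 h 30 min.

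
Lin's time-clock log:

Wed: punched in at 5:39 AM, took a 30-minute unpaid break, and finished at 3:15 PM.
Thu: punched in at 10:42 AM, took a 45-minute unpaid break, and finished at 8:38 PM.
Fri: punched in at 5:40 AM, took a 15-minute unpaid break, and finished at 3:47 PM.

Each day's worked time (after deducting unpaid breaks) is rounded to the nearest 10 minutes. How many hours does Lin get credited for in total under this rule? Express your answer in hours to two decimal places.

28.17 hours

Wed: 5:39 AM–3:15 PM = 9 h 36 min − 30 min = 9 h 6 min → rounds to 9 h 10 min
Thu: 10:42 AM–8:38 PM = 9 h 56 min − 45 min = 9 h 11 min → rounds to 9 h 10 min
Fri: 5:40 AM–3:47 PM = 10 h 7 min − 15 min = 9 h 52 min → rounds to 9 h 50 min
Total credited: 28 h 10 min.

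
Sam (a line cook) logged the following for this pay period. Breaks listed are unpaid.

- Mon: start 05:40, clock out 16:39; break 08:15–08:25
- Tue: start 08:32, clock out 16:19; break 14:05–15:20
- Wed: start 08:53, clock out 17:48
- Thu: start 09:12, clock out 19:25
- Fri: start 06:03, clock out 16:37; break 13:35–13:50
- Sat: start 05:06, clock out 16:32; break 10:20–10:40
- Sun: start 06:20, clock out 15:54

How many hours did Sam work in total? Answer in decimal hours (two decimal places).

67.47 hours

Mon: 05:40–16:39 = 10 h 59 min; less 10 min break → 10 h 49 min
Tue: 08:32–16:19 = 7 h 47 min; less 75 min break → 6 h 32 min
Wed: 08:53–17:48 = 8 h 55 min
Thu: 09:12–19:25 = 10 h 13 min
Fri: 06:03–16:37 = 10 h 34 min; less 15 min break → 10 h 19 min
Sat: 05:06–16:32 = 11 h 26 min; less 20 min break → 11 h 6 min
Sun: 06:20–15:54 = 9 h 34 min
Total: 10 h 49 min + 6 h 32 min + 8 h 55 min + 10 h 13 min + 10 h 19 min + 11 h 6 min + 9 h 34 min = 67 h 28 min.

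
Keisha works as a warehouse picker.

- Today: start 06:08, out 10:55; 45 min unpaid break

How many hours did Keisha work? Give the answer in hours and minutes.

Today: 06:08–10:55 = 4 h 47 min; less 45 min break → 4 h 2 min

4 h 2 min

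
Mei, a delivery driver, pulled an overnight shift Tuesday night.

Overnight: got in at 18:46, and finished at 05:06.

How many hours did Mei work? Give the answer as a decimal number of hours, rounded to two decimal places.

10.33 hours

Overnight: 18:46 → midnight = 5 h 14 min; midnight → 05:06 = 5 h 6 min; span 10 h 20 min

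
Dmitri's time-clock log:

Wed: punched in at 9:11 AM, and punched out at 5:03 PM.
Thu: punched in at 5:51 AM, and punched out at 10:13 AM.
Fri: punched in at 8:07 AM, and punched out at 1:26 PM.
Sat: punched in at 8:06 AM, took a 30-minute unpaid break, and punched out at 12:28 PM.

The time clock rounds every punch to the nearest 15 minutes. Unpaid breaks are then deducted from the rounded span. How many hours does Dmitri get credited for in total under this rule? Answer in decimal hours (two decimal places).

Wed: in 9:11 AM→9:15 AM, out 5:03 PM→5:00 PM; 7 h 45 min
Thu: in 5:51 AM→5:45 AM, out 10:13 AM→10:15 AM; 4 h 30 min
Fri: in 8:07 AM→8:00 AM, out 1:26 PM→1:30 PM; 5 h 30 min
Sat: in 8:06 AM→8:00 AM, out 12:28 PM→12:30 PM; 4 h 30 min − 30 min = 4 h 0 min
Total credited: 21 h 45 min.

21.75 hours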